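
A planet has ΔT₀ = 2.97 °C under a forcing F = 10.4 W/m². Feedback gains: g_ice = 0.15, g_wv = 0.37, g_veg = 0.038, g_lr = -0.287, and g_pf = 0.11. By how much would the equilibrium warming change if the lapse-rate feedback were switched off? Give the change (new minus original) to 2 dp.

4.15 °C

Original: g = 0.381, ΔT = 2.97/(1−0.381) = 4.7981 °C.
Without lapse-rate: g' = 0.668, ΔT' = 2.97/(1−0.668) = 8.9458 °C.
Change = 8.9458 − 4.7981 = 4.15 °C.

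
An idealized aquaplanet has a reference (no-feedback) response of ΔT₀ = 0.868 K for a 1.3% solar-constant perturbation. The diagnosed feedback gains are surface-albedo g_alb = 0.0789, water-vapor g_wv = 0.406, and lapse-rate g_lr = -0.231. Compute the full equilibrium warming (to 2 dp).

1.16 K

Total gain g = 0.0789 + 0.406 − 0.231 = 0.2539.
Amplification A = 1/(1 − 0.2539) = 1.34.
ΔT = 0.868 × 1.34 = 1.16 K.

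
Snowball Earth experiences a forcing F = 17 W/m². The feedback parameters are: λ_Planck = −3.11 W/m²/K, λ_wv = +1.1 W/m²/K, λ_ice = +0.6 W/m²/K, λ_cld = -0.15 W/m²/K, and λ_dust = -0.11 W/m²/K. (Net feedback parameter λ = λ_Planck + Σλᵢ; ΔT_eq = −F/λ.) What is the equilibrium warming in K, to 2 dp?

Net feedback parameter λ = (−3.11) + (+1.1) + (+0.6) + (-0.15) + (-0.11) = -1.67 W/m²/K.
ΔT = −F/λ = −17/(-1.67) = 10.18 K.

10.18 K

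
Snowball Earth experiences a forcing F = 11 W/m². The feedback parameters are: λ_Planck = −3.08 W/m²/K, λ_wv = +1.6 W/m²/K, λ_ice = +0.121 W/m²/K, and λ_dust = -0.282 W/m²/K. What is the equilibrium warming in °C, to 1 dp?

6.7 °C

Net feedback parameter λ = (−3.08) + (+1.6) + (+0.121) + (-0.282) = -1.641 W/m²/K.
ΔT = −F/λ = −11/(-1.641) = 6.7 °C.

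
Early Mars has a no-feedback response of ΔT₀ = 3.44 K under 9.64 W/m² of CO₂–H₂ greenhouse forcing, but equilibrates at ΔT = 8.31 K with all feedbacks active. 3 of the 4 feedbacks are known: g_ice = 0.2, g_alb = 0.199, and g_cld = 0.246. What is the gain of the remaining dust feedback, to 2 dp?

-0.06

Amplification A = ΔT/ΔT₀ = 8.31/3.44 = 2.416.
Total gain g = 1 − 1/A = 1 − 1/2.416 = 0.5861.
Known gains sum to 0.2 + 0.199 + 0.246 = 0.645.
g_dust = 0.5861 − 0.645 = -0.06.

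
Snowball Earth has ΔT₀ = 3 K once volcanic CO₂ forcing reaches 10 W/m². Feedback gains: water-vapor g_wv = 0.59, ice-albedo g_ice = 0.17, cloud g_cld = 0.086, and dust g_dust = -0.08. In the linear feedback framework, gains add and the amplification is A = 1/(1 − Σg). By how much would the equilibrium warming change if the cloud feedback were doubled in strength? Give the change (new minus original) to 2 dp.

7.45 K

Original: g = 0.766, ΔT = 3/(1−0.766) = 12.8205 K.
With doubled cloud: g' = 0.852, ΔT' = 3/(1−0.852) = 20.2703 K.
Change = 20.2703 − 12.8205 = 7.45 K.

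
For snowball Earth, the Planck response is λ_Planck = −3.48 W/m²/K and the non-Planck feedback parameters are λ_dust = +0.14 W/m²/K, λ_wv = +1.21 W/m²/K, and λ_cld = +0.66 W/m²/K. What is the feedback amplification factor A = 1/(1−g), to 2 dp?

Convert to gains: g_dust = 0.14/3.48 = 0.04023; g_wv = 1.21/3.48 = 0.3477; g_cld = 0.66/3.48 = 0.1897.
Total gain g = 0.57763.
A = 1/(1 − 0.57763) = 2.37.

2.37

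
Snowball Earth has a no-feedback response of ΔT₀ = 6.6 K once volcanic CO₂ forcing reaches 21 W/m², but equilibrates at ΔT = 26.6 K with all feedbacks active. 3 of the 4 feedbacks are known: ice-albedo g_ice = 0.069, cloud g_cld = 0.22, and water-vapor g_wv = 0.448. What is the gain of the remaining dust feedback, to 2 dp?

0.01

Amplification A = ΔT/ΔT₀ = 26.6/6.6 = 4.03.
Total gain g = 1 − 1/A = 1 − 1/4.03 = 0.7519.
Known gains sum to 0.069 + 0.22 + 0.448 = 0.737.
g_dust = 0.7519 − 0.737 = 0.01.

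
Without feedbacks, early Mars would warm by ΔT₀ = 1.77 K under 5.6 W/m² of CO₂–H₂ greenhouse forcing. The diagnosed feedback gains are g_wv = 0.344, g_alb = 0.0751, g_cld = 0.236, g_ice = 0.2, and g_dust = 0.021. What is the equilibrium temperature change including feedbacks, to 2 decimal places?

Total gain g = 0.344 + 0.0751 + 0.236 + 0.2 + 0.021 = 0.8761.
Amplification A = 1/(1 − 0.8761) = 8.071.
ΔT = 1.77 × 8.071 = 14.29 K.

14.29 K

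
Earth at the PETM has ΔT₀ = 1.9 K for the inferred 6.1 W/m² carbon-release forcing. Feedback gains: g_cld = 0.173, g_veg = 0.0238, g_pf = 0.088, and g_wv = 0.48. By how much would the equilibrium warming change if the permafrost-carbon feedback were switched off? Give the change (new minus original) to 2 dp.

-2.20 K

Original: g = 0.7648, ΔT = 1.9/(1−0.7648) = 8.0782 K.
Without permafrost-carbon: g' = 0.6768, ΔT' = 1.9/(1−0.6768) = 5.8787 K.
Change = 5.8787 − 8.0782 = -2.20 K.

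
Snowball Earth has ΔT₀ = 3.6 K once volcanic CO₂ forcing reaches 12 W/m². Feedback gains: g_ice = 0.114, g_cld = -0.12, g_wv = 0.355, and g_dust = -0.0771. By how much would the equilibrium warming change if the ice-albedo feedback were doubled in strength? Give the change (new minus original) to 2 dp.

Original: g = 0.2719, ΔT = 3.6/(1−0.2719) = 4.9444 K.
With doubled ice-albedo: g' = 0.3859, ΔT' = 3.6/(1−0.3859) = 5.8622 K.
Change = 5.8622 − 4.9444 = 0.92 K.

0.92 K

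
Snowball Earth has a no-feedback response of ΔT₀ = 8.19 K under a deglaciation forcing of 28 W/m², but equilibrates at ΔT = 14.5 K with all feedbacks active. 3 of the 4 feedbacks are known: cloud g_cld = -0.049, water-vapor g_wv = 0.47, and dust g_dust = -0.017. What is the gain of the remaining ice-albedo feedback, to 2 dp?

0.03

Amplification A = ΔT/ΔT₀ = 14.5/8.19 = 1.77.
Total gain g = 1 − 1/A = 1 − 1/1.77 = 0.435.
Known gains sum to -0.049 + 0.47 − 0.017 = 0.404.
g_ice = 0.435 − 0.404 = 0.03.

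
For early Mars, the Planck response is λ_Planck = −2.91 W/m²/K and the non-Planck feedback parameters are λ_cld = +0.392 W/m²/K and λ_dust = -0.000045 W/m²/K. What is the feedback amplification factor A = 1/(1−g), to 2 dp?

1.16

Convert to gains: g_cld = 0.392/2.91 = 0.1347; g_dust = -0.000045/2.91 = -0.000015.
Total gain g = 0.134685.
A = 1/(1 − 0.134685) = 1.16.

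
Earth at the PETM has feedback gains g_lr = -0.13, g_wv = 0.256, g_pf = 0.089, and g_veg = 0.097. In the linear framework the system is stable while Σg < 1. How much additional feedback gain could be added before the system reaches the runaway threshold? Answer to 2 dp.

0.69

Current total gain = -0.13 + 0.256 + 0.089 + 0.097 = 0.312.
Margin to runaway = 1 − 0.312 = 0.69.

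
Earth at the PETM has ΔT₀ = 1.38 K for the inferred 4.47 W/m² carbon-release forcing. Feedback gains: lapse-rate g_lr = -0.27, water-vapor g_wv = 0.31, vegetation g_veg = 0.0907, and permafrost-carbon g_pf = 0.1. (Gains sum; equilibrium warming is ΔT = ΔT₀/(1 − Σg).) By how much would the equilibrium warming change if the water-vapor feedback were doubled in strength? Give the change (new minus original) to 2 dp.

Original: g = 0.2307, ΔT = 1.38/(1−0.2307) = 1.7938 K.
With doubled water-vapor: g' = 0.5407, ΔT' = 1.38/(1−0.5407) = 3.0046 K.
Change = 3.0046 − 1.7938 = 1.21 K.

1.21 K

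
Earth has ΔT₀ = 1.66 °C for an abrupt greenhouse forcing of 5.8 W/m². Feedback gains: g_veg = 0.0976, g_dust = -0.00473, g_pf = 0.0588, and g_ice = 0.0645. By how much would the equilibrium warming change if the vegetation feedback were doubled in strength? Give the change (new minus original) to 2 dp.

Original: g = 0.21617, ΔT = 1.66/(1−0.21617) = 2.1178 °C.
With doubled vegetation: g' = 0.31377, ΔT' = 1.66/(1−0.31377) = 2.4190 °C.
Change = 2.4190 − 2.1178 = 0.30 °C.

0.30 °C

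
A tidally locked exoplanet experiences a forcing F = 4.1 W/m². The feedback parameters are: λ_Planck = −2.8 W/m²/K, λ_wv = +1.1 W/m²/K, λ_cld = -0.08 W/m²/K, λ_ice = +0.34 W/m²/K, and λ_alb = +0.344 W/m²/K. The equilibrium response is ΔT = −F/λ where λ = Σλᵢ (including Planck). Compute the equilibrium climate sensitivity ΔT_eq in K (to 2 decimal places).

Net feedback parameter λ = (−2.8) + (+1.1) + (-0.08) + (+0.34) + (+0.344) = -1.096 W/m²/K.
ΔT = −F/λ = −4.1/(-1.096) = 3.74 K.

3.74 K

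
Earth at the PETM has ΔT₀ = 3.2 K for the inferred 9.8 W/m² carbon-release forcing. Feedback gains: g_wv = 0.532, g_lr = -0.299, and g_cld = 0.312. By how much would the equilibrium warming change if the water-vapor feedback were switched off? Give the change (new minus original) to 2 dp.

-3.79 K

Original: g = 0.545, ΔT = 3.2/(1−0.545) = 7.0330 K.
Without water-vapor: g' = 0.013, ΔT' = 3.2/(1−0.013) = 3.2421 K.
Change = 3.2421 − 7.0330 = -3.79 K.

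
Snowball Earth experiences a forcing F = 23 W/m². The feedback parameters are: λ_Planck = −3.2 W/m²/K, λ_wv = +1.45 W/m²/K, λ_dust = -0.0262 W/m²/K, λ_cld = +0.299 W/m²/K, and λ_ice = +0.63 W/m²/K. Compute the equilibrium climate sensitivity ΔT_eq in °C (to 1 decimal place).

Net feedback parameter λ = (−3.2) + (+1.45) + (-0.0262) + (+0.299) + (+0.63) = -0.8472 W/m²/K.
ΔT = −F/λ = −23/(-0.8472) = 27.1 °C.

27.1 °C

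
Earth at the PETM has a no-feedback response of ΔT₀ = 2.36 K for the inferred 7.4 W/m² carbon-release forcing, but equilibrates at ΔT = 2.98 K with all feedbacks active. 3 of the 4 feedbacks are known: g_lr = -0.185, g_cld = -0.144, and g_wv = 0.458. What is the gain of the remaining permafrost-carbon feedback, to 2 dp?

0.08

Amplification A = ΔT/ΔT₀ = 2.98/2.36 = 1.263.
Total gain g = 1 − 1/A = 1 − 1/1.263 = 0.2082.
Known gains sum to -0.185 − 0.144 + 0.458 = 0.129.
g_pf = 0.2082 − 0.129 = 0.08.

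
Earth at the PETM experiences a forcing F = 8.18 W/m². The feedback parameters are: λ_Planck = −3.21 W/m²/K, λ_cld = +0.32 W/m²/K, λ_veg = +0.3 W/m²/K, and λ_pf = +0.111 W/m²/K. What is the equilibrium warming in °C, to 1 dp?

Net feedback parameter λ = (−3.21) + (+0.32) + (+0.3) + (+0.111) = -2.479 W/m²/K.
ΔT = −F/λ = −8.18/(-2.479) = 3.3 °C.

3.3 °C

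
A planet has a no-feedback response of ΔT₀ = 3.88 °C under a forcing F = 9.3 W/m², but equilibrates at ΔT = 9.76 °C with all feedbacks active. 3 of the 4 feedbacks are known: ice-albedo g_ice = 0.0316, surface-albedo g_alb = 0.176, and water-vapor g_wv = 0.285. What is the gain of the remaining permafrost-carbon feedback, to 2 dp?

Amplification A = ΔT/ΔT₀ = 9.76/3.88 = 2.515.
Total gain g = 1 − 1/A = 1 − 1/2.515 = 0.6024.
Known gains sum to 0.0316 + 0.176 + 0.285 = 0.4926.
g_pf = 0.6024 − 0.4926 = 0.11.

0.11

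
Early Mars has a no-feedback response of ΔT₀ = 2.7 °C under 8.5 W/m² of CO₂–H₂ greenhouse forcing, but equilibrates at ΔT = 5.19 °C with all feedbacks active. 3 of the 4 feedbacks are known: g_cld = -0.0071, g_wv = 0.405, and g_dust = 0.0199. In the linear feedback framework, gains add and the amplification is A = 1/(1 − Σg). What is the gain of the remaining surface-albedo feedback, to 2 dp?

0.06

Amplification A = ΔT/ΔT₀ = 5.19/2.7 = 1.922.
Total gain g = 1 − 1/A = 1 − 1/1.922 = 0.4797.
Known gains sum to -0.0071 + 0.405 + 0.0199 = 0.4178.
g_alb = 0.4797 − 0.4178 = 0.06.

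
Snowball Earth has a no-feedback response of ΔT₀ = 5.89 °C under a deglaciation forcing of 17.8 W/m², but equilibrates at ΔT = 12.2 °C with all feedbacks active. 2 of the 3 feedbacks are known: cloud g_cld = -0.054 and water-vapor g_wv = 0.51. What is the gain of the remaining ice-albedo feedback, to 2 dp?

Amplification A = ΔT/ΔT₀ = 12.2/5.89 = 2.071.
Total gain g = 1 − 1/A = 1 − 1/2.071 = 0.5171.
Known gains sum to -0.054 + 0.51 = 0.456.
g_ice = 0.5171 − 0.456 = 0.06.

0.06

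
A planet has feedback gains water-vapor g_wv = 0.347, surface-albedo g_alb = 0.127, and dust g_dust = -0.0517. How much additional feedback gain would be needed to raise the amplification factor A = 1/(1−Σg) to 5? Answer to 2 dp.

Current total gain = 0.4223.
Target gain for A = 5: g* = 1 − 1/5 = 0.8.
Additional gain needed = 0.8 − 0.4223 = 0.38.

0.38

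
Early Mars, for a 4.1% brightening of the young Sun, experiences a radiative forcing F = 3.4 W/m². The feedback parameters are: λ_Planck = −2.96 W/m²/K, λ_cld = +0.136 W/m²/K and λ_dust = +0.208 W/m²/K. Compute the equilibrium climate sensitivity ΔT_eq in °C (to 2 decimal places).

1.30 °C

Net feedback parameter λ = (−2.96) + (+0.136) + (+0.208) = -2.616 W/m²/K.
ΔT = −F/λ = −3.4/(-2.616) = 1.30 °C.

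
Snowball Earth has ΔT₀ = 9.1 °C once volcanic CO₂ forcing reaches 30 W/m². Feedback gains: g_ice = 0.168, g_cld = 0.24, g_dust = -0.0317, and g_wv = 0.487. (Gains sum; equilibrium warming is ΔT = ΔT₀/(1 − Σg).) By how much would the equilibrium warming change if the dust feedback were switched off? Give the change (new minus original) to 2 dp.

20.10 °C

Original: g = 0.8633, ΔT = 9.1/(1−0.8633) = 66.5691 °C.
Without dust: g' = 0.895, ΔT' = 9.1/(1−0.895) = 86.6667 °C.
Change = 86.6667 − 66.5691 = 20.10 °C.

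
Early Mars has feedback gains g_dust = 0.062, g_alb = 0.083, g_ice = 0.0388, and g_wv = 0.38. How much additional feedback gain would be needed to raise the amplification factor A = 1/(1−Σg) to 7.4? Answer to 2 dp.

0.30

Current total gain = 0.5638.
Target gain for A = 7.4: g* = 1 − 1/7.4 = 0.8649.
Additional gain needed = 0.8649 − 0.5638 = 0.30.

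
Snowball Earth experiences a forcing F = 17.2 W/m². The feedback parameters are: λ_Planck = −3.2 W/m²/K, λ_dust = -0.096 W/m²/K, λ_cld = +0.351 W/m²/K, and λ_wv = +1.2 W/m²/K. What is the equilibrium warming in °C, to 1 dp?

Net feedback parameter λ = (−3.2) + (-0.096) + (+0.351) + (+1.2) = -1.745 W/m²/K.
ΔT = −F/λ = −17.2/(-1.745) = 9.9 °C.

9.9 °C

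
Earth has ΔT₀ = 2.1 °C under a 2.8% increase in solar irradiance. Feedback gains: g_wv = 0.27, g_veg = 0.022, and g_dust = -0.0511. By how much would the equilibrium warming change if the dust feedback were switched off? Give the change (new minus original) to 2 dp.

Original: g = 0.2409, ΔT = 2.1/(1−0.2409) = 2.7664 °C.
Without dust: g' = 0.292, ΔT' = 2.1/(1−0.292) = 2.9661 °C.
Change = 2.9661 − 2.7664 = 0.20 °C.

0.20 °C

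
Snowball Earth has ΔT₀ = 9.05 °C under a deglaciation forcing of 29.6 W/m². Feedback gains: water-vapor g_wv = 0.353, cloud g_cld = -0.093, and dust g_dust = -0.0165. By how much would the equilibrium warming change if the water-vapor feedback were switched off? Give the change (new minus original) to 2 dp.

-3.81 °C

Original: g = 0.2435, ΔT = 9.05/(1−0.2435) = 11.9630 °C.
Without water-vapor: g' = -0.1095, ΔT' = 9.05/(1+0.1095) = 8.1568 °C.
Change = 8.1568 − 11.9630 = -3.81 °C.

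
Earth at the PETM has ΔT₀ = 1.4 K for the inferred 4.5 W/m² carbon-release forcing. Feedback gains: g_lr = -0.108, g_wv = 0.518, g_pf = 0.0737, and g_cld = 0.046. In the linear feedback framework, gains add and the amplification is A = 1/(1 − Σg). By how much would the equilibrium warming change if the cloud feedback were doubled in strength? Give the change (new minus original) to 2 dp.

Original: g = 0.5297, ΔT = 1.4/(1−0.5297) = 2.9768 K.
With doubled cloud: g' = 0.5757, ΔT' = 1.4/(1−0.5757) = 3.2996 K.
Change = 3.2996 − 2.9768 = 0.32 K.

0.32 K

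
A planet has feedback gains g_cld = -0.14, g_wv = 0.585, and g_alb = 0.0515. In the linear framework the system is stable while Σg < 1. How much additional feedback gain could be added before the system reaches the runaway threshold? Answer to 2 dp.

Current total gain = -0.14 + 0.585 + 0.0515 = 0.4965.
Margin to runaway = 1 − 0.4965 = 0.50.

0.50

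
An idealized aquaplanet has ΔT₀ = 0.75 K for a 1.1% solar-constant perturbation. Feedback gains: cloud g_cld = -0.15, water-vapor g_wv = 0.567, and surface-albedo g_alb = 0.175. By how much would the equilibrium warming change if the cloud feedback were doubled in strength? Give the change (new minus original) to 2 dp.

-0.49 K

Original: g = 0.592, ΔT = 0.75/(1−0.592) = 1.8382 K.
With doubled cloud: g' = 0.442, ΔT' = 0.75/(1−0.442) = 1.3441 K.
Change = 1.3441 − 1.8382 = -0.49 K.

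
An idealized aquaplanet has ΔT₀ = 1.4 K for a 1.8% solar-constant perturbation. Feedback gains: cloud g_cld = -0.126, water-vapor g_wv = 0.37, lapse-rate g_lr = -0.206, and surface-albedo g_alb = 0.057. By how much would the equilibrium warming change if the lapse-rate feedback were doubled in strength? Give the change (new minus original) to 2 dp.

-0.29 K

Original: g = 0.095, ΔT = 1.4/(1−0.095) = 1.5470 K.
With doubled lapse-rate: g' = -0.111, ΔT' = 1.4/(1+0.111) = 1.2601 K.
Change = 1.2601 − 1.5470 = -0.29 K.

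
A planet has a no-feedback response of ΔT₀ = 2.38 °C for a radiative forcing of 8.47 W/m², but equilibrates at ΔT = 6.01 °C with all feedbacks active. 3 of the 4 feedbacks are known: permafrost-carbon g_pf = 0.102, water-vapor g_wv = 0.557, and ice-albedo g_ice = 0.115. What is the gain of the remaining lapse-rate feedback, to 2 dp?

-0.17

Amplification A = ΔT/ΔT₀ = 6.01/2.38 = 2.525.
Total gain g = 1 − 1/A = 1 − 1/2.525 = 0.604.
Known gains sum to 0.102 + 0.557 + 0.115 = 0.774.
g_lr = 0.604 − 0.774 = -0.17.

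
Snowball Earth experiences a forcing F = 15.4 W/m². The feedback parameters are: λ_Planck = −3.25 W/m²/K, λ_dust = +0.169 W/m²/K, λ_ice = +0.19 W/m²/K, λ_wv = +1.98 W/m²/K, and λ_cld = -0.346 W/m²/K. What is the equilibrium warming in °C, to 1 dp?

12.3 °C

Net feedback parameter λ = (−3.25) + (+0.169) + (+0.19) + (+1.98) + (-0.346) = -1.257 W/m²/K.
ΔT = −F/λ = −15.4/(-1.257) = 12.3 °C.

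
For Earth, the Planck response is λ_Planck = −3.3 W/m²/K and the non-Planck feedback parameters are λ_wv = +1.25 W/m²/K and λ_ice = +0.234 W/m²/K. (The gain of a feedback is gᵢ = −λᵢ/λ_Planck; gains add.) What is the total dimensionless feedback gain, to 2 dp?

Convert to gains: g_wv = 1.25/3.3 = 0.3788; g_ice = 0.234/3.3 = 0.07091.
Total gain g = 0.44971.

0.45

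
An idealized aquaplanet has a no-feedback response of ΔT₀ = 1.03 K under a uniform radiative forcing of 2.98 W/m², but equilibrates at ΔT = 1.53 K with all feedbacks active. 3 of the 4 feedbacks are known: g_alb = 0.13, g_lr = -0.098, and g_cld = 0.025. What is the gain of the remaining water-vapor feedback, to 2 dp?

0.27

Amplification A = ΔT/ΔT₀ = 1.53/1.03 = 1.485.
Total gain g = 1 − 1/A = 1 − 1/1.485 = 0.3266.
Known gains sum to 0.13 − 0.098 + 0.025 = 0.057.
g_wv = 0.3266 − 0.057 = 0.27.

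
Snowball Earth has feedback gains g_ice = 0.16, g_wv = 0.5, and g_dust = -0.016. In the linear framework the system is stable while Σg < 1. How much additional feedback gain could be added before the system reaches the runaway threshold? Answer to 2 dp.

0.36

Current total gain = 0.16 + 0.5 − 0.016 = 0.644.
Margin to runaway = 1 − 0.644 = 0.36.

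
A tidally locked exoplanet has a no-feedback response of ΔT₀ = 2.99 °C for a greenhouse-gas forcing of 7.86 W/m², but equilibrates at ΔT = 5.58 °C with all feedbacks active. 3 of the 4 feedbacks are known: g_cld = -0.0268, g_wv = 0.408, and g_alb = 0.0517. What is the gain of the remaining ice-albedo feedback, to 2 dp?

Amplification A = ΔT/ΔT₀ = 5.58/2.99 = 1.866.
Total gain g = 1 − 1/A = 1 − 1/1.866 = 0.4641.
Known gains sum to -0.0268 + 0.408 + 0.0517 = 0.4329.
g_ice = 0.4641 − 0.4329 = 0.03.

0.03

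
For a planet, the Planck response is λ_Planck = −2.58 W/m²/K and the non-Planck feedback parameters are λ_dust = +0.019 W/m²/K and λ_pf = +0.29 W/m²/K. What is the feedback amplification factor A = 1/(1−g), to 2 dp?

1.14

Convert to gains: g_dust = 0.019/2.58 = 0.007364; g_pf = 0.29/2.58 = 0.1124.
Total gain g = 0.119764.
A = 1/(1 − 0.119764) = 1.14.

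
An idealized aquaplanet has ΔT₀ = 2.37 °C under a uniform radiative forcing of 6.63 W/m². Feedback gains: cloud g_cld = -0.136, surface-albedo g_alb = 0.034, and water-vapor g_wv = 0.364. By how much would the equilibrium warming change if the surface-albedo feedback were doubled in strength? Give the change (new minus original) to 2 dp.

0.16 °C

Original: g = 0.262, ΔT = 2.37/(1−0.262) = 3.2114 °C.
With doubled surface-albedo: g' = 0.296, ΔT' = 2.37/(1−0.296) = 3.3665 °C.
Change = 3.3665 − 3.2114 = 0.16 °C.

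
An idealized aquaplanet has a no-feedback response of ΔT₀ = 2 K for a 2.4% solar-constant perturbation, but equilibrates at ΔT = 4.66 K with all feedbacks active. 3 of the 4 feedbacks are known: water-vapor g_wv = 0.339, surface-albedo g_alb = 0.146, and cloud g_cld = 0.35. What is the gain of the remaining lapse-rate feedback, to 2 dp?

-0.26

Amplification A = ΔT/ΔT₀ = 4.66/2 = 2.33.
Total gain g = 1 − 1/A = 1 − 1/2.33 = 0.5708.
Known gains sum to 0.339 + 0.146 + 0.35 = 0.835.
g_lr = 0.5708 − 0.835 = -0.26.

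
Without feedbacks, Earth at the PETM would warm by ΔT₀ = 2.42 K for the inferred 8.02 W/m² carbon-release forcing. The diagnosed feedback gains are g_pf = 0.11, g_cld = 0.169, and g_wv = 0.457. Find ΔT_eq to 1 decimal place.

9.2 K

Total gain g = 0.11 + 0.169 + 0.457 = 0.736.
Amplification A = 1/(1 − 0.736) = 3.788.
ΔT = 2.42 × 3.788 = 9.2 K.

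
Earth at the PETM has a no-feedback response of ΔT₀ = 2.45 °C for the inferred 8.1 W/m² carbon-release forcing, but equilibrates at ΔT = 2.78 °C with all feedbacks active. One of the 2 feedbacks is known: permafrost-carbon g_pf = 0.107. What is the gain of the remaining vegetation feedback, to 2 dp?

Amplification A = ΔT/ΔT₀ = 2.78/2.45 = 1.135.
Total gain g = 1 − 1/A = 1 − 1/1.135 = 0.1189.
The known gain is 0.107.
g_veg = 0.1189 − 0.107 = 0.01.

0.01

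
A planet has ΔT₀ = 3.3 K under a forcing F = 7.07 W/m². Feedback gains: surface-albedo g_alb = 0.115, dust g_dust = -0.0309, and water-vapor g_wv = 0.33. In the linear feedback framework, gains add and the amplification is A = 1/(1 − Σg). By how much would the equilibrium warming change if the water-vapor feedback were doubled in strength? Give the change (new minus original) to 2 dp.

Original: g = 0.4141, ΔT = 3.3/(1−0.4141) = 5.6324 K.
With doubled water-vapor: g' = 0.7441, ΔT' = 3.3/(1−0.7441) = 12.8957 K.
Change = 12.8957 − 5.6324 = 7.26 K.

7.26 K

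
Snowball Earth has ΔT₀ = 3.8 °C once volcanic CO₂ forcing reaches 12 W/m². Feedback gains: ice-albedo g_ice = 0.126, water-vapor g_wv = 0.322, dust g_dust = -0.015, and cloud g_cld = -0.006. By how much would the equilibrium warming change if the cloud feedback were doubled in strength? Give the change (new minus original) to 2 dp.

Original: g = 0.427, ΔT = 3.8/(1−0.427) = 6.6318 °C.
With doubled cloud: g' = 0.421, ΔT' = 3.8/(1−0.421) = 6.5630 °C.
Change = 6.5630 − 6.6318 = -0.07 °C.

-0.07 °C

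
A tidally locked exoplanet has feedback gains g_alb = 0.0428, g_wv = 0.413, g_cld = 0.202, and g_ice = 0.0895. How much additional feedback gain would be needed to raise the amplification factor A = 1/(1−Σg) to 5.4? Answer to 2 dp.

0.07

Current total gain = 0.7473.
Target gain for A = 5.4: g* = 1 − 1/5.4 = 0.8148.
Additional gain needed = 0.8148 − 0.7473 = 0.07.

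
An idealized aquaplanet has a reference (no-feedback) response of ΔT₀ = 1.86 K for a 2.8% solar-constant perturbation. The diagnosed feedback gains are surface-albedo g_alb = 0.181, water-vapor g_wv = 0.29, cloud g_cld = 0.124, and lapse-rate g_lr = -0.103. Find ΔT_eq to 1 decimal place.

Total gain g = 0.181 + 0.29 + 0.124 − 0.103 = 0.492.
Amplification A = 1/(1 − 0.492) = 1.969.
ΔT = 1.86 × 1.969 = 3.7 K.

3.7 K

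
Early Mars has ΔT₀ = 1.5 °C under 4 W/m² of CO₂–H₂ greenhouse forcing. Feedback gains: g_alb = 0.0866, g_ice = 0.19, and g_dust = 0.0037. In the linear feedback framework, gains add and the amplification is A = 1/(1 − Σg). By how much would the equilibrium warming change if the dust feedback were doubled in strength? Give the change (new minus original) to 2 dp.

0.01 °C

Original: g = 0.2803, ΔT = 1.5/(1−0.2803) = 2.0842 °C.
With doubled dust: g' = 0.284, ΔT' = 1.5/(1−0.284) = 2.0950 °C.
Change = 2.0950 − 2.0842 = 0.01 °C.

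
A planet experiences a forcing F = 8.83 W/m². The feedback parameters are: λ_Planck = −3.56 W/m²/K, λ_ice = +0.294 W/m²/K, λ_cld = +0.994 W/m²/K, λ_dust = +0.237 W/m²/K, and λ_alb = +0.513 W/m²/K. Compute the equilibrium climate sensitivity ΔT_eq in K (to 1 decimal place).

Net feedback parameter λ = (−3.56) + (+0.294) + (+0.994) + (+0.237) + (+0.513) = -1.522 W/m²/K.
ΔT = −F/λ = −8.83/(-1.522) = 5.8 K.

5.8 K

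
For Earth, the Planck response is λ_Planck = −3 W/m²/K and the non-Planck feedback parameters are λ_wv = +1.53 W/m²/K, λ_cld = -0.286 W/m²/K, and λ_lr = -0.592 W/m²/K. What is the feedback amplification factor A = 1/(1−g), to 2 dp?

1.28

Convert to gains: g_wv = 1.53/3 = 0.51; g_cld = -0.286/3 = -0.09533; g_lr = -0.592/3 = -0.1973.
Total gain g = 0.21737.
A = 1/(1 − 0.21737) = 1.28.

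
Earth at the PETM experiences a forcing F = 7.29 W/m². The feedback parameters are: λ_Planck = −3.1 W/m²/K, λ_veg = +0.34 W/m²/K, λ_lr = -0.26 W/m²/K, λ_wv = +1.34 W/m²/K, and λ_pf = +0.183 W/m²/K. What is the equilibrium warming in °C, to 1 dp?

4.9 °C

Net feedback parameter λ = (−3.1) + (+0.34) + (-0.26) + (+1.34) + (+0.183) = -1.497 W/m²/K.
ΔT = −F/λ = −7.29/(-1.497) = 4.9 °C.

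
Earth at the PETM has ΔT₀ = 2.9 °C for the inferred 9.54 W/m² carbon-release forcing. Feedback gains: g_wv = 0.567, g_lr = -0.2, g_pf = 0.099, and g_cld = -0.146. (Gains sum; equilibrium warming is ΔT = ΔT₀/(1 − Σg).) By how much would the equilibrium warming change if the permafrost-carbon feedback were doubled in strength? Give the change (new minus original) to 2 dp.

Original: g = 0.32, ΔT = 2.9/(1−0.32) = 4.2647 °C.
With doubled permafrost-carbon: g' = 0.419, ΔT' = 2.9/(1−0.419) = 4.9914 °C.
Change = 4.9914 − 4.2647 = 0.73 °C.

0.73 °C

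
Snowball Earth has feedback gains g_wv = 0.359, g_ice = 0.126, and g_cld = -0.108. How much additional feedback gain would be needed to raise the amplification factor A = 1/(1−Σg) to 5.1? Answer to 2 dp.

0.43

Current total gain = 0.377.
Target gain for A = 5.1: g* = 1 − 1/5.1 = 0.8039.
Additional gain needed = 0.8039 − 0.377 = 0.43.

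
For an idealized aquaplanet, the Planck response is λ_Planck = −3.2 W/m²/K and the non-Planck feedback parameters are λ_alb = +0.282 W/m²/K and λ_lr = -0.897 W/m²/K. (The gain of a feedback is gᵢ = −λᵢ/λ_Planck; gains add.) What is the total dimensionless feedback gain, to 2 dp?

Convert to gains: g_alb = 0.282/3.2 = 0.08812; g_lr = -0.897/3.2 = -0.2803.
Total gain g = -0.19218.

-0.19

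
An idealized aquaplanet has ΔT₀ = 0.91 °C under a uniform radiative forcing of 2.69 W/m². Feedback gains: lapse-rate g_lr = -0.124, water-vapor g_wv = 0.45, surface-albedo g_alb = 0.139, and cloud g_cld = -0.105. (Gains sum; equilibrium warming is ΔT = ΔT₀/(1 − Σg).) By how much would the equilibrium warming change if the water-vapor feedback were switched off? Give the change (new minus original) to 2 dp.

Original: g = 0.36, ΔT = 0.91/(1−0.36) = 1.4219 °C.
Without water-vapor: g' = -0.09, ΔT' = 0.91/(1+0.09) = 0.8349 °C.
Change = 0.8349 − 1.4219 = -0.59 °C.

-0.59 °C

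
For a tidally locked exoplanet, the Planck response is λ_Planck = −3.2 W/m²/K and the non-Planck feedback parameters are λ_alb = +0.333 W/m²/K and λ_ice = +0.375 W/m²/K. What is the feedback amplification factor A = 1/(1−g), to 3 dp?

Convert to gains: g_alb = 0.333/3.2 = 0.1041; g_ice = 0.375/3.2 = 0.1172.
Total gain g = 0.2213.
A = 1/(1 − 0.2213) = 1.284.

1.284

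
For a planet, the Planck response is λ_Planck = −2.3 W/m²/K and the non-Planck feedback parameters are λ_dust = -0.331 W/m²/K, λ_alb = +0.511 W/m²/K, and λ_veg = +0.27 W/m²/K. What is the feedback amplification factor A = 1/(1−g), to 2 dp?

Convert to gains: g_dust = -0.331/2.3 = -0.1439; g_alb = 0.511/2.3 = 0.2222; g_veg = 0.27/2.3 = 0.1174.
Total gain g = 0.1957.
A = 1/(1 − 0.1957) = 1.24.

1.24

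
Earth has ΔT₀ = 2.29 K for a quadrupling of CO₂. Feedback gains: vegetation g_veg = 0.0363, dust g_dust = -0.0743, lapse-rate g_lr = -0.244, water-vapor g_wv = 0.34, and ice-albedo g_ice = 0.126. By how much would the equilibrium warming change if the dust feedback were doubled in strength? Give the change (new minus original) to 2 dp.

-0.23 K

Original: g = 0.184, ΔT = 2.29/(1−0.184) = 2.8064 K.
With doubled dust: g' = 0.1097, ΔT' = 2.29/(1−0.1097) = 2.5722 K.
Change = 2.5722 − 2.8064 = -0.23 K.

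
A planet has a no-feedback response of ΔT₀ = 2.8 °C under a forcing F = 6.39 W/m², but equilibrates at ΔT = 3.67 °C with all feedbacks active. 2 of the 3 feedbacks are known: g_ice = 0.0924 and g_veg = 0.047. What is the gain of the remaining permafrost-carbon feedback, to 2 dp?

0.10

Amplification A = ΔT/ΔT₀ = 3.67/2.8 = 1.311.
Total gain g = 1 − 1/A = 1 − 1/1.311 = 0.2372.
Known gains sum to 0.0924 + 0.047 = 0.1394.
g_pf = 0.2372 − 0.1394 = 0.10.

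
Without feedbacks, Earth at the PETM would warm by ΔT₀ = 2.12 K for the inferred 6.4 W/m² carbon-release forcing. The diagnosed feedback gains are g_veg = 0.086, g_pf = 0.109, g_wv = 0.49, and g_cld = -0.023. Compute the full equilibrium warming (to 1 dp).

6.3 K

Total gain g = 0.086 + 0.109 + 0.49 − 0.023 = 0.662.
Amplification A = 1/(1 − 0.662) = 2.959.
ΔT = 2.12 × 2.959 = 6.3 K.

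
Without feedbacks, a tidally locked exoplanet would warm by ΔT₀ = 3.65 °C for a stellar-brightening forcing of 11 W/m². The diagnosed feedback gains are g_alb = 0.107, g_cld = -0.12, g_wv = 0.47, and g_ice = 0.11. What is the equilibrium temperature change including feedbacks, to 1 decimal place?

8.4 °C

Total gain g = 0.107 − 0.12 + 0.47 + 0.11 = 0.567.
Amplification A = 1/(1 − 0.567) = 2.309.
ΔT = 3.65 × 2.309 = 8.4 °C.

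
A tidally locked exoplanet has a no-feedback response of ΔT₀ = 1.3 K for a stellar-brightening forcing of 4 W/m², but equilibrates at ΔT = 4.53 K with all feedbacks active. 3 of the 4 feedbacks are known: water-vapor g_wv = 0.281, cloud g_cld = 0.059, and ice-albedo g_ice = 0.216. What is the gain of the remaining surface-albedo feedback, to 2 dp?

0.16

Amplification A = ΔT/ΔT₀ = 4.53/1.3 = 3.485.
Total gain g = 1 − 1/A = 1 − 1/3.485 = 0.7131.
Known gains sum to 0.281 + 0.059 + 0.216 = 0.556.
g_alb = 0.7131 − 0.556 = 0.16.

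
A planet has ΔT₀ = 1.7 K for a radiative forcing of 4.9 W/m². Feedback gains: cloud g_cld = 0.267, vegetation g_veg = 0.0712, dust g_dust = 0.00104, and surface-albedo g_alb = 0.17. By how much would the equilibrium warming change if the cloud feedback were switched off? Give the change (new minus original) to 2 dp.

-1.22 K

Original: g = 0.50924, ΔT = 1.7/(1−0.50924) = 3.4640 K.
Without cloud: g' = 0.24224, ΔT' = 1.7/(1−0.24224) = 2.2435 K.
Change = 2.2435 − 3.4640 = -1.22 K.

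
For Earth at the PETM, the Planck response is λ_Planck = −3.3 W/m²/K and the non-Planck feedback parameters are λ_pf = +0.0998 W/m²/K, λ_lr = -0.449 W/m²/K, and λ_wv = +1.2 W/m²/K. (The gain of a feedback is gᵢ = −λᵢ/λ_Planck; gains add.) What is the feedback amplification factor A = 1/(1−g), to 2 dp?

Convert to gains: g_pf = 0.0998/3.3 = 0.03024; g_lr = -0.449/3.3 = -0.1361; g_wv = 1.2/3.3 = 0.3636.
Total gain g = 0.25774.
A = 1/(1 − 0.25774) = 1.35.

1.35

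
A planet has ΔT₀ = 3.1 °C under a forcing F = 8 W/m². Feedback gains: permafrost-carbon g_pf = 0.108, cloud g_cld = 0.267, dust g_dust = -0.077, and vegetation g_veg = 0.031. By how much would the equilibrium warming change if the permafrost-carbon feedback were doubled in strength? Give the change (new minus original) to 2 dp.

0.89 °C

Original: g = 0.329, ΔT = 3.1/(1−0.329) = 4.6200 °C.
With doubled permafrost-carbon: g' = 0.437, ΔT' = 3.1/(1−0.437) = 5.5062 °C.
Change = 5.5062 − 4.6200 = 0.89 °C.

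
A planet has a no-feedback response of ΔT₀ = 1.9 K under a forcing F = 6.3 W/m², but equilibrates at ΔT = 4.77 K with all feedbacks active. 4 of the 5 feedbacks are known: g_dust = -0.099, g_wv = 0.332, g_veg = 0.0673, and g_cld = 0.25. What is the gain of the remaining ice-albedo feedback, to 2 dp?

Amplification A = ΔT/ΔT₀ = 4.77/1.9 = 2.511.
Total gain g = 1 − 1/A = 1 − 1/2.511 = 0.6018.
Known gains sum to -0.099 + 0.332 + 0.0673 + 0.25 = 0.5503.
g_ice = 0.6018 − 0.5503 = 0.05.

0.05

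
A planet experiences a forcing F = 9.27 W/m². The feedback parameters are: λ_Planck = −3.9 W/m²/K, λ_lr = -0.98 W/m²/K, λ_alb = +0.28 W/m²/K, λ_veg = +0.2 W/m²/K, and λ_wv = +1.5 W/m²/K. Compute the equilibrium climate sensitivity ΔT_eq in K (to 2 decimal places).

3.20 K

Net feedback parameter λ = (−3.9) + (-0.98) + (+0.28) + (+0.2) + (+1.5) = -2.9 W/m²/K.
ΔT = −F/λ = −9.27/(-2.9) = 3.20 K.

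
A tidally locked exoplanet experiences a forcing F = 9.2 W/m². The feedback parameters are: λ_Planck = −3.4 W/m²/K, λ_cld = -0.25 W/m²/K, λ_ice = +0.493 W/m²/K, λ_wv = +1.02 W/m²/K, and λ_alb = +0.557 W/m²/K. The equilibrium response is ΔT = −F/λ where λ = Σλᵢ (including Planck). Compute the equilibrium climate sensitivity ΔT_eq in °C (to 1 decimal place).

Net feedback parameter λ = (−3.4) + (-0.25) + (+0.493) + (+1.02) + (+0.557) = -1.58 W/m²/K.
ΔT = −F/λ = −9.2/(-1.58) = 5.8 °C.

5.8 °C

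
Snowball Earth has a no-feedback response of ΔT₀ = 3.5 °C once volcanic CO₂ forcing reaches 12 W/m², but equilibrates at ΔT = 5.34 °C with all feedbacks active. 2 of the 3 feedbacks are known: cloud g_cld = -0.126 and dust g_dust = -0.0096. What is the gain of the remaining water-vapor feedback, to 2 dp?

0.48

Amplification A = ΔT/ΔT₀ = 5.34/3.5 = 1.526.
Total gain g = 1 − 1/A = 1 − 1/1.526 = 0.3447.
Known gains sum to -0.126 − 0.0096 = -0.1356.
g_wv = 0.3447 + 0.1356 = 0.48.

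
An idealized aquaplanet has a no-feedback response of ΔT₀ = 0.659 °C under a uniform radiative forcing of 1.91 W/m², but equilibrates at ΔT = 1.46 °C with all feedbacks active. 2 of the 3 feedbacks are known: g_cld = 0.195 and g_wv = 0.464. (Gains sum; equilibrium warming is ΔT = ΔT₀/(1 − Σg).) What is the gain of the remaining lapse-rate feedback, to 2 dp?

Amplification A = ΔT/ΔT₀ = 1.46/0.659 = 2.215.
Total gain g = 1 − 1/A = 1 − 1/2.215 = 0.5485.
Known gains sum to 0.195 + 0.464 = 0.659.
g_lr = 0.5485 − 0.659 = -0.11.

-0.11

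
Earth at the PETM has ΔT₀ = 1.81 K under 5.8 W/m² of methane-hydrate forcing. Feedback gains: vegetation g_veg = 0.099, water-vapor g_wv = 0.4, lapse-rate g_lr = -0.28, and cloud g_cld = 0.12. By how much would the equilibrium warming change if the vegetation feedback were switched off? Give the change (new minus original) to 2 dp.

-0.36 K

Original: g = 0.339, ΔT = 1.81/(1−0.339) = 2.7383 K.
Without vegetation: g' = 0.24, ΔT' = 1.81/(1−0.24) = 2.3816 K.
Change = 2.3816 − 2.7383 = -0.36 K.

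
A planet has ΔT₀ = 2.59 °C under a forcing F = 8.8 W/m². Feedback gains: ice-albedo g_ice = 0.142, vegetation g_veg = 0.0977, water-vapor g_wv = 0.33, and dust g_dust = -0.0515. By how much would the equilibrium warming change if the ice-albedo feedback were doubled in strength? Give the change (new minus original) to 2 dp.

2.25 °C

Original: g = 0.5182, ΔT = 2.59/(1−0.5182) = 5.3757 °C.
With doubled ice-albedo: g' = 0.6602, ΔT' = 2.59/(1−0.6602) = 7.6221 °C.
Change = 7.6221 − 5.3757 = 2.25 °C.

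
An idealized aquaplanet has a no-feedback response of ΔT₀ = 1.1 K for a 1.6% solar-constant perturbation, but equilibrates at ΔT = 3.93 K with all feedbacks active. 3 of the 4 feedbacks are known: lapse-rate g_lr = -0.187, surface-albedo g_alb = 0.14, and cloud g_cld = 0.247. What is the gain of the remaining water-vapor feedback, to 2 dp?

0.52

Amplification A = ΔT/ΔT₀ = 3.93/1.1 = 3.573.
Total gain g = 1 − 1/A = 1 − 1/3.573 = 0.7201.
Known gains sum to -0.187 + 0.14 + 0.247 = 0.2.
g_wv = 0.7201 − 0.2 = 0.52.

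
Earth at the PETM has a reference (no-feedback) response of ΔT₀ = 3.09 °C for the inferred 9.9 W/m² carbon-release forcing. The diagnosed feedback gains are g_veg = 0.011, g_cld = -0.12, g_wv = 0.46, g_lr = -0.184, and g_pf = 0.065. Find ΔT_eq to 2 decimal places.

4.02 °C

Total gain g = 0.011 − 0.12 + 0.46 − 0.184 + 0.065 = 0.232.
Amplification A = 1/(1 − 0.232) = 1.302.
ΔT = 3.09 × 1.302 = 4.02 °C.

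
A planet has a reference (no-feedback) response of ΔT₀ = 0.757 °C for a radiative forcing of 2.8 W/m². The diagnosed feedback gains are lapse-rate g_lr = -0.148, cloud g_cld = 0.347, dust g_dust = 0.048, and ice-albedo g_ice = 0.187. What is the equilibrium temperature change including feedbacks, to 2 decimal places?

Total gain g = -0.148 + 0.347 + 0.048 + 0.187 = 0.434.
Amplification A = 1/(1 − 0.434) = 1.767.
ΔT = 0.757 × 1.767 = 1.34 °C.

1.34 °C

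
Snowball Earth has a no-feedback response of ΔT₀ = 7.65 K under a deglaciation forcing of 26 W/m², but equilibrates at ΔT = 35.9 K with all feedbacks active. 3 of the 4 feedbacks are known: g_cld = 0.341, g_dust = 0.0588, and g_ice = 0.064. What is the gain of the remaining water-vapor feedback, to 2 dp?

Amplification A = ΔT/ΔT₀ = 35.9/7.65 = 4.693.
Total gain g = 1 − 1/A = 1 − 1/4.693 = 0.7869.
Known gains sum to 0.341 + 0.0588 + 0.064 = 0.4638.
g_wv = 0.7869 − 0.4638 = 0.32.

0.32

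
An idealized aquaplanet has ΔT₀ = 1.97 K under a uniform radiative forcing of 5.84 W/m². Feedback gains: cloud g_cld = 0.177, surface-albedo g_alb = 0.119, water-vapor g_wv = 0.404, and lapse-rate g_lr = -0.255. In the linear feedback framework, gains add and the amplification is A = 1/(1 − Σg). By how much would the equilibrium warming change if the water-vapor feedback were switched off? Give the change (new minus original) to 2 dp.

Original: g = 0.445, ΔT = 1.97/(1−0.445) = 3.5495 K.
Without water-vapor: g' = 0.041, ΔT' = 1.97/(1−0.041) = 2.0542 K.
Change = 2.0542 − 3.5495 = -1.50 K.

-1.50 K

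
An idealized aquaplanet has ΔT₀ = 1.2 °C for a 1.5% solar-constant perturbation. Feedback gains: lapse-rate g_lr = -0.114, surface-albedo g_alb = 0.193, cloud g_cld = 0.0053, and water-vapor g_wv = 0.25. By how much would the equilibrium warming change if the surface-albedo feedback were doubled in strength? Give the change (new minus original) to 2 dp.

Original: g = 0.3343, ΔT = 1.2/(1−0.3343) = 1.8026 °C.
With doubled surface-albedo: g' = 0.5273, ΔT' = 1.2/(1−0.5273) = 2.5386 °C.
Change = 2.5386 − 1.8026 = 0.74 °C.

0.74 °C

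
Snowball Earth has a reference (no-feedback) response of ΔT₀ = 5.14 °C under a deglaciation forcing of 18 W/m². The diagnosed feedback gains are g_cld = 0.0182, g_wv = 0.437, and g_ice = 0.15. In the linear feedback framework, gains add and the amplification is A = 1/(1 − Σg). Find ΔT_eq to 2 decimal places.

Total gain g = 0.0182 + 0.437 + 0.15 = 0.6052.
Amplification A = 1/(1 − 0.6052) = 2.533.
ΔT = 5.14 × 2.533 = 13.02 °C.

13.02 °C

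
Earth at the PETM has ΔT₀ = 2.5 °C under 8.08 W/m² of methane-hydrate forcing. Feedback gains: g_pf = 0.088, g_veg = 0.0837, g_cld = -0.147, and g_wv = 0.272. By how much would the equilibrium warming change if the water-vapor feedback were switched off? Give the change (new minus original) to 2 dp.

-0.99 °C

Original: g = 0.2967, ΔT = 2.5/(1−0.2967) = 3.5547 °C.
Without water-vapor: g' = 0.0247, ΔT' = 2.5/(1−0.0247) = 2.5633 °C.
Change = 2.5633 − 3.5547 = -0.99 °C.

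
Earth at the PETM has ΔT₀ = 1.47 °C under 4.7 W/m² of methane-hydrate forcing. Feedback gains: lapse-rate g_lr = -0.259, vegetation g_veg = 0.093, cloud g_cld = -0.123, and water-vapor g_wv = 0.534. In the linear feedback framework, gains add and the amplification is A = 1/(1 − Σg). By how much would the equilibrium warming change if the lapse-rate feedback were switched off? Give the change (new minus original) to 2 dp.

1.02 °C

Original: g = 0.245, ΔT = 1.47/(1−0.245) = 1.9470 °C.
Without lapse-rate: g' = 0.504, ΔT' = 1.47/(1−0.504) = 2.9637 °C.
Change = 2.9637 − 1.9470 = 1.02 °C.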